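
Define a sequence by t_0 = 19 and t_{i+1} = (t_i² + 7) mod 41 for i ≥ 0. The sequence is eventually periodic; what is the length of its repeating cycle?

t_0 = 19, t_1 = 40, t_2 = 8, t_3 = 30, t_4 = 5, t_5 = 32, t_6 = 6, t_7 = 2, t_8 = 11, t_9 = 5.
Since t_9 = t_4 = 5, the sequence is eventually periodic: after a pre-period of length 4 it cycles with period 5.

5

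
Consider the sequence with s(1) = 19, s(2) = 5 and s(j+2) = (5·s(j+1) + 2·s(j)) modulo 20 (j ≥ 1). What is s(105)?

s(1) = 19; s(2) = 5; s(3) = 3; s(4) = 5; s(5) = 11; s(6) = 5; s(7) = 7; s(8) = 5; s(9) = 19; s(10) = 5.
The sequence repeats with period 8.
So s(105) = s(1 + ((105-1) mod 8)) = s(1) = 19.

19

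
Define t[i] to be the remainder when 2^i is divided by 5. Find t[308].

We have t[1] = 2,  t[2] = 4,  t[3] = 3,  t[4] = 1,  t[5] = 2.
Since t[5] = t[1] = 2, the sequence is periodic with period 4.
(308 - 1) mod 4 = 3, so t[308] = t[4] = 1.

1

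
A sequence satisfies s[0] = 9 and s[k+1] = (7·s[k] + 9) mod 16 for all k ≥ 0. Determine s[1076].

We have s[0] = 9, s[1] = 8, s[2] = 1, s[3] = 0, s[4] = 9.
Since s[4] = s[0] = 9, the sequence is periodic with period 4.
So s[1076] = s[0 + ((1076-0) mod 4)] = s[0] = 9.

9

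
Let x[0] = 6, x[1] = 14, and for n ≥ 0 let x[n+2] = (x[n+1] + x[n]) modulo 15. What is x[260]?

Computing terms: x[0] = 6, x[1] = 14, x[2] = 5, x[3] = 4, x[4] = 9, x[5] = 13, x[6] = 7, x[7] = 5, x[8] = 12, x[9] = 2, x[10] = 14, x[11] = 1, x[12] = 0, x[13] = 1, x[14] = 1, x[15] = 2, x[16] = 3, x[17] = 5, x[18] = 8, x[19] = 13, x[20] = 6, x[21] = 4, x[22] = 10, x[23] = 14, x[24] = 9, x[25] = 8, x[26] = 2, x[27] = 10, x[28] = 12, x[29] = 7, x[30] = 4, x[31] = 11, x[32] = 0, x[33] = 11, x[34] = 11, x[35] = 7, x[36] = 3, x[37] = 10, x[38] = 13, x[39] = 8, x[40] = 6, x[41] = 14.
The sequence repeats with period 40.
(260 - 0) mod 40 = 20, so x[260] = x[20] = 6.

6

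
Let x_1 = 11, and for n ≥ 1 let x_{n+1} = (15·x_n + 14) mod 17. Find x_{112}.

Listing terms: x_1 = 11, x_2 = 9, x_3 = 13, x_4 = 5, x_5 = 4, x_6 = 6, x_7 = 2, x_8 = 10, x_9 = 11.
Since x_9 = x_1 = 11, the sequence is periodic with period 8.
So x_{112} = x_{1 + ((112-1) mod 8)} = x_8 = 10.

10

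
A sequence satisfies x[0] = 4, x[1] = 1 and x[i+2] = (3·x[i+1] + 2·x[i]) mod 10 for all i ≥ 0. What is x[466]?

1

x[0] = 4,  x[1] = 1,  x[2] = 1,  x[3] = 5,  x[4] = 7,  x[5] = 1,  x[6] = 7,  x[7] = 3,  x[8] = 3,  x[9] = 5,  x[10] = 1,  x[11] = 3,  x[12] = 1,  x[13] = 9,  x[14] = 9,  x[15] = 5,  x[16] = 3,  x[17] = 9,  x[18] = 3,  x[19] = 7,  x[20] = 7,  x[21] = 5,  x[22] = 9,  x[23] = 7,  x[24] = 9,  x[25] = 1,  x[26] = 1.
Since (x[25], x[26]) = (x[1], x[2]) = (1, 1) (two consecutive terms determine the rest), the sequence is eventually periodic: after a pre-period of length 1 it cycles with period 24.
For i ≥ 1, x[i] depends only on (i - 1) mod 24. (466 - 1) mod 24 = 9, so x[466] = x[10] = 1.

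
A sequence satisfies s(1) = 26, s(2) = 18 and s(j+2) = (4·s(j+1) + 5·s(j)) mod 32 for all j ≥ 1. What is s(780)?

Computing terms: s(1) = 26; s(2) = 18; s(3) = 10; s(4) = 2; s(5) = 26; s(6) = 18.
Since (s(5), s(6)) = (s(1), s(2)) = (26, 18) (two consecutive terms determine the rest), the sequence is periodic with period 4.
So s(780) = s(1 + ((780-1) mod 4)) = s(4) = 2.

2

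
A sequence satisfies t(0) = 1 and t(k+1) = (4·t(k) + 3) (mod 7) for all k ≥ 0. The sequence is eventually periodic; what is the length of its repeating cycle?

Listing terms: t(0) = 1, t(1) = 0, t(2) = 3, t(3) = 1.
Since t(3) = t(0) = 1, the sequence is periodic with period 3.

3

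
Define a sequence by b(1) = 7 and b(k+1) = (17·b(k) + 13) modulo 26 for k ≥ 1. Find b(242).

Computing terms: b(1) = 7; b(2) = 2; b(3) = 21; b(4) = 6; b(5) = 11; b(6) = 18; b(7) = 7.
The sequence repeats with period 6.
(242 - 1) mod 6 = 1, so b(242) = b(2) = 2.

2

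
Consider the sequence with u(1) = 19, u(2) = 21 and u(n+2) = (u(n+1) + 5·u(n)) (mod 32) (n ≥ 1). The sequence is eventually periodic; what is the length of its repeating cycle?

Computing terms: u(1) = 19, u(2) = 21, u(3) = 20, u(4) = 29, u(5) = 1, u(6) = 18, u(7) = 23, u(8) = 17, u(9) = 4, u(10) = 25, u(11) = 13, u(12) = 10, u(13) = 11, u(14) = 29, u(15) = 20, u(16) = 5, u(17) = 9, u(18) = 2, u(19) = 15, u(20) = 25, u(21) = 4, u(22) = 1, u(23) = 21, u(24) = 26, u(25) = 3, u(26) = 5, u(27) = 20, u(28) = 13, u(29) = 17, u(30) = 18, u(31) = 7, u(32) = 1, u(33) = 4, u(34) = 9, u(35) = 29, u(36) = 10, u(37) = 27, u(38) = 13, u(39) = 20, u(40) = 21, u(41) = 25, u(42) = 2, u(43) = 31, u(44) = 9, u(45) = 4, u(46) = 17, u(47) = 5, u(48) = 26, u(49) = 19, u(50) = 21.
Since (u(49), u(50)) = (u(1), u(2)) = (19, 21) (two consecutive terms determine the rest), the sequence is periodic with period 48.

48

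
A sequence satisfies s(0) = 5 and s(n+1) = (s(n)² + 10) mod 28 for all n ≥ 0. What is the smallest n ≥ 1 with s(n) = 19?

s(0) = 5, s(1) = 7, s(2) = 3, s(3) = 19, s(4) = 7.
Since s(4) = s(1) = 7, the sequence is eventually periodic: after a pre-period of length 1 it cycles with period 3.
The value 19 first appears (with n ≥ 1) at s(3).

3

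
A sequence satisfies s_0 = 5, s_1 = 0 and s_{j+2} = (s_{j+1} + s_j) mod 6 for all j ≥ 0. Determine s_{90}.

Computing terms: s_0 = 5, s_1 = 0, s_2 = 5, s_3 = 5, s_4 = 4, s_5 = 3, s_6 = 1, s_7 = 4, s_8 = 5, s_9 = 3, s_{10} = 2, s_{11} = 5, s_{12} = 1, s_{13} = 0, s_{14} = 1, s_{15} = 1, s_{16} = 2, s_{17} = 3, s_{18} = 5, s_{19} = 2, s_{20} = 1, s_{21} = 3, s_{22} = 4, s_{23} = 1, s_{24} = 5, s_{25} = 0.
Since (s_{24}, s_{25}) = (s_0, s_1) = (5, 0) (two consecutive terms determine the rest), the sequence is periodic with period 24.
(90 - 0) mod 24 = 18, so s_{90} = s_{18} = 5.

5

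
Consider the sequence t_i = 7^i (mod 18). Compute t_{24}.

We have t_1 = 7; t_2 = 13; t_3 = 1; t_4 = 7.
The sequence repeats with period 3.
(24 - 1) mod 3 = 2, so t_{24} = t_3 = 1.

1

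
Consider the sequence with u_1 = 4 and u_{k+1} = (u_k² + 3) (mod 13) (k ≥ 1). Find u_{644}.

3

Listing terms: u_1 = 4,  u_2 = 6,  u_3 = 0,  u_4 = 3,  u_5 = 12,  u_6 = 4.
Since u_6 = u_1 = 4, the sequence is periodic with period 5.
(644 - 1) mod 5 = 3, so u_{644} = u_4 = 3.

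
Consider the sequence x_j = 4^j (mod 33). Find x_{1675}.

1

We have x_0 = 1, x_1 = 4, x_2 = 16, x_3 = 31, x_4 = 25, x_5 = 1.
Since x_5 = x_0 = 1, the sequence is periodic with period 5.
So x_{1675} = x_{0 + ((1675-0) mod 5)} = x_0 = 1.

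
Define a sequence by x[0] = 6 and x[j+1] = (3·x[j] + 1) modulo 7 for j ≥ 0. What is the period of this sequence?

6

Listing terms: x[0] = 6,  x[1] = 5,  x[2] = 2,  x[3] = 0,  x[4] = 1,  x[5] = 4,  x[6] = 6.
The sequence repeats with period 6.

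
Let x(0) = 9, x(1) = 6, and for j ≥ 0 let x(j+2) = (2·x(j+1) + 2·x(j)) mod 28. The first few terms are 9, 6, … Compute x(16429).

16

Computing terms: x(0) = 9; x(1) = 6; x(2) = 2; x(3) = 16; x(4) = 8; x(5) = 20; x(6) = 0; x(7) = 12; x(8) = 24; x(9) = 16; x(10) = 24; x(11) = 24; x(12) = 12; x(13) = 16; x(14) = 0; x(15) = 4; x(16) = 8; x(17) = 24; x(18) = 8; x(19) = 8; x(20) = 4; x(21) = 24; x(22) = 0; x(23) = 20; x(24) = 12; x(25) = 8; x(26) = 12; x(27) = 12; x(28) = 20; x(29) = 8; x(30) = 0; x(31) = 16; x(32) = 4; x(33) = 12; x(34) = 4; x(35) = 4; x(36) = 16; x(37) = 12; x(38) = 0; x(39) = 24; x(40) = 20; x(41) = 4; x(42) = 20; x(43) = 20; x(44) = 24; x(45) = 4; x(46) = 0; x(47) = 8; x(48) = 16; x(49) = 20; x(50) = 16; x(51) = 16; x(52) = 8.
Since (x(51), x(52)) = (x(3), x(4)) = (16, 8) (two consecutive terms determine the rest), the sequence is eventually periodic: after a pre-period of length 3 it cycles with period 48.
For j ≥ 3, x(j) depends only on (j - 3) mod 48. (16429 - 3) mod 48 = 10, so x(16429) = x(13) = 16.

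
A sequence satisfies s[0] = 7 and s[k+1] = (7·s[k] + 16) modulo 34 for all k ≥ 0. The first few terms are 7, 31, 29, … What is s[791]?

Listing terms: s[0] = 7, s[1] = 31, s[2] = 29, s[3] = 15, s[4] = 19, s[5] = 13, s[6] = 5, s[7] = 17, s[8] = 33, s[9] = 9, s[10] = 11, s[11] = 25, s[12] = 21, s[13] = 27, s[14] = 1, s[15] = 23, s[16] = 7.
Since s[16] = s[0] = 7, the sequence is periodic with period 16.
(791 - 0) mod 16 = 7, so s[791] = s[7] = 17.

17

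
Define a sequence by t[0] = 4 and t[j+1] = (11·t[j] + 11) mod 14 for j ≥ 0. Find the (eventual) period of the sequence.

t[0] = 4,  t[1] = 13,  t[2] = 0,  t[3] = 11,  t[4] = 6,  t[5] = 7,  t[6] = 4.
Since t[6] = t[0] = 4, the sequence is periodic with period 6.

6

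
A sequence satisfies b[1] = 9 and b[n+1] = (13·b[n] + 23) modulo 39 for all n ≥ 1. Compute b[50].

23

b[1] = 9,  b[2] = 23,  b[3] = 10,  b[4] = 36,  b[5] = 23.
Since b[5] = b[2] = 23, the sequence is eventually periodic: after a pre-period of length 1 it cycles with period 3.
For n ≥ 2, b[n] depends only on (n - 2) mod 3. (50 - 2) mod 3 = 0, so b[50] = b[2] = 23.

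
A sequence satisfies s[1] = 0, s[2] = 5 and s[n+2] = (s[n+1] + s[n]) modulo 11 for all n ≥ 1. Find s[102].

We have s[1] = 0, s[2] = 5, s[3] = 5, s[4] = 10, s[5] = 4, s[6] = 3, s[7] = 7, s[8] = 10, s[9] = 6, s[10] = 5, s[11] = 0, s[12] = 5.
The sequence repeats with period 10.
So s[102] = s[1 + ((102-1) mod 10)] = s[2] = 5.

5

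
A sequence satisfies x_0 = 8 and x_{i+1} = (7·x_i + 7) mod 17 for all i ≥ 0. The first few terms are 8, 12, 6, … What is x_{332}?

16

x_0 = 8,  x_1 = 12,  x_2 = 6,  x_3 = 15,  x_4 = 10,  x_5 = 9,  x_6 = 2,  x_7 = 4,  x_8 = 1,  x_9 = 14,  x_{10} = 3,  x_{11} = 11,  x_{12} = 16,  x_{13} = 0,  x_{14} = 7,  x_{15} = 5,  x_{16} = 8.
Since x_{16} = x_0 = 8, the sequence is periodic with period 16.
So x_{332} = x_{0 + ((332-0) mod 16)} = x_{12} = 16.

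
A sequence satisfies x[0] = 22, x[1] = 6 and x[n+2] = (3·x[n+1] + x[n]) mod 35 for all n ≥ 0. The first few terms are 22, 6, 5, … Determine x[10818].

33

x[0] = 22, x[1] = 6, x[2] = 5, x[3] = 21, x[4] = 33, x[5] = 15, x[6] = 8, x[7] = 4, x[8] = 20, x[9] = 29, x[10] = 2, x[11] = 0, x[12] = 2, x[13] = 6, x[14] = 20, x[15] = 31, x[16] = 8, x[17] = 20, x[18] = 33, x[19] = 14, x[20] = 5, x[21] = 29, x[22] = 22, x[23] = 25, x[24] = 27, x[25] = 1, x[26] = 30, x[27] = 21, x[28] = 23, x[29] = 20, x[30] = 13, x[31] = 24, x[32] = 15, x[33] = 34, x[34] = 12, x[35] = 0, x[36] = 12, x[37] = 1, x[38] = 15, x[39] = 11, x[40] = 13, x[41] = 15, x[42] = 23, x[43] = 14, x[44] = 30, x[45] = 34, x[46] = 27, x[47] = 10, x[48] = 22, x[49] = 6.
The sequence repeats with period 48.
(10818 - 0) mod 48 = 18, so x[10818] = x[18] = 33.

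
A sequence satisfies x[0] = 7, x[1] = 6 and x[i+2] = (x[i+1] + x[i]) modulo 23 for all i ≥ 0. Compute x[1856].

13

We have x[0] = 7; x[1] = 6; x[2] = 13; x[3] = 19; x[4] = 9; x[5] = 5; x[6] = 14; x[7] = 19; x[8] = 10; x[9] = 6; x[10] = 16; x[11] = 22; x[12] = 15; x[13] = 14; x[14] = 6; x[15] = 20; x[16] = 3; x[17] = 0; x[18] = 3; x[19] = 3; x[20] = 6; x[21] = 9; x[22] = 15; x[23] = 1; x[24] = 16; x[25] = 17; x[26] = 10; x[27] = 4; x[28] = 14; x[29] = 18; x[30] = 9; x[31] = 4; x[32] = 13; x[33] = 17; x[34] = 7; x[35] = 1; x[36] = 8; x[37] = 9; x[38] = 17; x[39] = 3; x[40] = 20; x[41] = 0; x[42] = 20; x[43] = 20; x[44] = 17; x[45] = 14; x[46] = 8; x[47] = 22; x[48] = 7; x[49] = 6.
Since (x[48], x[49]) = (x[0], x[1]) = (7, 6) (two consecutive terms determine the rest), the sequence is periodic with period 48.
(1856 - 0) mod 48 = 32, so x[1856] = x[32] = 13.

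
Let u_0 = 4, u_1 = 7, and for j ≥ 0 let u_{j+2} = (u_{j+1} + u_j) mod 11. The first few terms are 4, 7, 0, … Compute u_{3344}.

7

Computing terms: u_0 = 4; u_1 = 7; u_2 = 0; u_3 = 7; u_4 = 7; u_5 = 3; u_6 = 10; u_7 = 2; u_8 = 1; u_9 = 3; u_{10} = 4; u_{11} = 7.
The sequence repeats with period 10.
So u_{3344} = u_{0 + ((3344-0) mod 10)} = u_4 = 7.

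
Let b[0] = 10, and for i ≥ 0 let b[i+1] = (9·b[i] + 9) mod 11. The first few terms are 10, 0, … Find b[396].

Computing terms: b[0] = 10,  b[1] = 0,  b[2] = 9,  b[3] = 2,  b[4] = 5,  b[5] = 10.
The sequence repeats with period 5.
So b[396] = b[0 + ((396-0) mod 5)] = b[1] = 0.

0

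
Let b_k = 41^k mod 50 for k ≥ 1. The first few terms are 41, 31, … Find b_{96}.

Computing terms: b_1 = 41, b_2 = 31, b_3 = 21, b_4 = 11, b_5 = 1, b_6 = 41.
Since b_6 = b_1 = 41, the sequence is periodic with period 5.
So b_{96} = b_{1 + ((96-1) mod 5)} = b_1 = 41.

41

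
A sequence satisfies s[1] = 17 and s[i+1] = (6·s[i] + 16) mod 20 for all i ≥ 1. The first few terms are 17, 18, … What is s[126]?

Computing terms: s[1] = 17; s[2] = 18; s[3] = 4; s[4] = 0; s[5] = 16; s[6] = 12; s[7] = 8; s[8] = 4.
Since s[8] = s[3] = 4, the sequence is eventually periodic: after a pre-period of length 2 it cycles with period 5.
For i ≥ 3, s[i] depends only on (i - 3) mod 5. (126 - 3) mod 5 = 3, so s[126] = s[6] = 12.

12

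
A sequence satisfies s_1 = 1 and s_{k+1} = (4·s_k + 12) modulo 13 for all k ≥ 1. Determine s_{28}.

4

Listing terms: s_1 = 1; s_2 = 3; s_3 = 11; s_4 = 4; s_5 = 2; s_6 = 7; s_7 = 1.
Since s_7 = s_1 = 1, the sequence is periodic with period 6.
So s_{28} = s_{1 + ((28-1) mod 6)} = s_4 = 4.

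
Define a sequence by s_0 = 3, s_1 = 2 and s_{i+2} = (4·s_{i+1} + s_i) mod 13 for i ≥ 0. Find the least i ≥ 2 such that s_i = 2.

6

Listing terms: s_0 = 3, s_1 = 2, s_2 = 11, s_3 = 7, s_4 = 0, s_5 = 7, s_6 = 2, s_7 = 2, s_8 = 10, s_9 = 3, s_{10} = 9, s_{11} = 0, s_{12} = 9, s_{13} = 10, s_{14} = 10, s_{15} = 11, s_{16} = 2, s_{17} = 6, s_{18} = 0, s_{19} = 6, s_{20} = 11, s_{21} = 11, s_{22} = 3, s_{23} = 10, s_{24} = 4, s_{25} = 0, s_{26} = 4, s_{27} = 3, s_{28} = 3, s_{29} = 2.
The sequence repeats with period 28.
The value 2 first appears (with i ≥ 2) at s_6.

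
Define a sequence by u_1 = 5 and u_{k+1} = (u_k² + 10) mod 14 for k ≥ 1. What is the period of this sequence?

We have u_1 = 5,  u_2 = 7,  u_3 = 3,  u_4 = 5.
Since u_4 = u_1 = 5, the sequence is periodic with period 3.

3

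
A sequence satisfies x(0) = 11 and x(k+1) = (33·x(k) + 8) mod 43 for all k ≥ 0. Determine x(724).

Computing terms: x(0) = 11, x(1) = 27, x(2) = 39, x(3) = 5, x(4) = 1, x(5) = 41, x(6) = 28, x(7) = 29, x(8) = 19, x(9) = 33, x(10) = 22, x(11) = 3, x(12) = 21, x(13) = 13, x(14) = 7, x(15) = 24, x(16) = 26, x(17) = 6, x(18) = 34, x(19) = 12, x(20) = 17, x(21) = 10, x(22) = 37, x(23) = 25, x(24) = 16, x(25) = 20, x(26) = 23, x(27) = 36, x(28) = 35, x(29) = 2, x(30) = 31, x(31) = 42, x(32) = 18, x(33) = 0, x(34) = 8, x(35) = 14, x(36) = 40, x(37) = 38, x(38) = 15, x(39) = 30, x(40) = 9, x(41) = 4, x(42) = 11.
Since x(42) = x(0) = 11, the sequence is periodic with period 42.
So x(724) = x(0 + ((724-0) mod 42)) = x(10) = 22.

22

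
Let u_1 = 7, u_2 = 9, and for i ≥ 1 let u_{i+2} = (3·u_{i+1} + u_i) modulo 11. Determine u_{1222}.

2

u_1 = 7,  u_2 = 9,  u_3 = 1,  u_4 = 1,  u_5 = 4,  u_6 = 2,  u_7 = 10,  u_8 = 10,  u_9 = 7,  u_{10} = 9.
The sequence repeats with period 8.
(1222 - 1) mod 8 = 5, so u_{1222} = u_6 = 2.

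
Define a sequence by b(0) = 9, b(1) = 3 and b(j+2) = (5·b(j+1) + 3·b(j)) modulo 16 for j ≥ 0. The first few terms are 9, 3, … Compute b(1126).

Computing terms: b(0) = 9; b(1) = 3; b(2) = 10; b(3) = 11; b(4) = 5; b(5) = 10; b(6) = 1; b(7) = 3; b(8) = 2; b(9) = 3; b(10) = 5; b(11) = 2; b(12) = 9; b(13) = 3.
The sequence repeats with period 12.
So b(1126) = b(0 + ((1126-0) mod 12)) = b(10) = 5.

5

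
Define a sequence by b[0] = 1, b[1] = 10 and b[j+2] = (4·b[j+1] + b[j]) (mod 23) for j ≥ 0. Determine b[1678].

b[0] = 1,  b[1] = 10,  b[2] = 18,  b[3] = 13,  b[4] = 1,  b[5] = 17,  b[6] = 0,  b[7] = 17,  b[8] = 22,  b[9] = 13,  b[10] = 5,  b[11] = 10,  b[12] = 22,  b[13] = 6,  b[14] = 0,  b[15] = 6,  b[16] = 1,  b[17] = 10.
Since (b[16], b[17]) = (b[0], b[1]) = (1, 10) (two consecutive terms determine the rest), the sequence is periodic with period 16.
(1678 - 0) mod 16 = 14, so b[1678] = b[14] = 0.

0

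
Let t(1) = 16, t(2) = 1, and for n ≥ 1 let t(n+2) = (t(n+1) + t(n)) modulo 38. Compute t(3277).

16

Computing terms: t(1) = 16, t(2) = 1, t(3) = 17, t(4) = 18, t(5) = 35, t(6) = 15, t(7) = 12, t(8) = 27, t(9) = 1, t(10) = 28, t(11) = 29, t(12) = 19, t(13) = 10, t(14) = 29, t(15) = 1, t(16) = 30, t(17) = 31, t(18) = 23, t(19) = 16, t(20) = 1.
Since (t(19), t(20)) = (t(1), t(2)) = (16, 1) (two consecutive terms determine the rest), the sequence is periodic with period 18.
So t(3277) = t(1 + ((3277-1) mod 18)) = t(1) = 16.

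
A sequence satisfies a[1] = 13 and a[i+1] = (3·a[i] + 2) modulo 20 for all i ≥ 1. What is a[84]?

Listing terms: a[1] = 13,  a[2] = 1,  a[3] = 5,  a[4] = 17,  a[5] = 13.
The sequence repeats with period 4.
So a[84] = a[1 + ((84-1) mod 4)] = a[4] = 17.

17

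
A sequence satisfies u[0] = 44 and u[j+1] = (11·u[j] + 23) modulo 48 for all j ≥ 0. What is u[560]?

Computing terms: u[0] = 44, u[1] = 27, u[2] = 32, u[3] = 39, u[4] = 20, u[5] = 3, u[6] = 8, u[7] = 15, u[8] = 44.
The sequence repeats with period 8.
(560 - 0) mod 8 = 0, so u[560] = u[0] = 44.

44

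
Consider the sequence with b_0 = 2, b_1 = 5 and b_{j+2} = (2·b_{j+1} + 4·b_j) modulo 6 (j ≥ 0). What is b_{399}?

4

Computing terms: b_0 = 2; b_1 = 5; b_2 = 0; b_3 = 2; b_4 = 4; b_5 = 4; b_6 = 0; b_7 = 4; b_8 = 2; b_9 = 2; b_{10} = 0; b_{11} = 2.
Since (b_{10}, b_{11}) = (b_2, b_3) = (0, 2) (two consecutive terms determine the rest), the sequence is eventually periodic: after a pre-period of length 2 it cycles with period 8.
For j ≥ 2, b_j depends only on (j - 2) mod 8. (399 - 2) mod 8 = 5, so b_{399} = b_7 = 4.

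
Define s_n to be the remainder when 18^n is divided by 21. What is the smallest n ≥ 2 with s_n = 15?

Computing terms: s_1 = 18; s_2 = 9; s_3 = 15; s_4 = 18.
The sequence repeats with period 3.
The value 15 first appears (with n ≥ 2) at s_3.

3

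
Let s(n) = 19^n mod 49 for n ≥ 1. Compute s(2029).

19

We have s(1) = 19,  s(2) = 18,  s(3) = 48,  s(4) = 30,  s(5) = 31,  s(6) = 1,  s(7) = 19.
The sequence repeats with period 6.
So s(2029) = s(1 + ((2029-1) mod 6)) = s(1) = 19.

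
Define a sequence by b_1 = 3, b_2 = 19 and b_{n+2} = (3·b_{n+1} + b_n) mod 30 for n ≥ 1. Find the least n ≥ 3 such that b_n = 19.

4

Listing terms: b_1 = 3; b_2 = 19; b_3 = 0; b_4 = 19; b_5 = 27; b_6 = 10; b_7 = 27; b_8 = 1; b_9 = 0; b_{10} = 1; b_{11} = 3; b_{12} = 10; b_{13} = 3; b_{14} = 19.
The sequence repeats with period 12.
The value 19 first appears (with n ≥ 3) at b_4.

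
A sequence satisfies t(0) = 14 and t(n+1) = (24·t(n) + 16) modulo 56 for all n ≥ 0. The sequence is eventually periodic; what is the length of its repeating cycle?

6

Listing terms: t(0) = 14; t(1) = 16; t(2) = 8; t(3) = 40; t(4) = 24; t(5) = 32; t(6) = 0; t(7) = 16.
Since t(7) = t(1) = 16, the sequence is eventually periodic: after a pre-period of length 1 it cycles with period 6.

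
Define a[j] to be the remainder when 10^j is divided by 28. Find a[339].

a[0] = 1; a[1] = 10; a[2] = 16; a[3] = 20; a[4] = 4; a[5] = 12; a[6] = 8; a[7] = 24; a[8] = 16.
Since a[8] = a[2] = 16, the sequence is eventually periodic: after a pre-period of length 2 it cycles with period 6.
For j ≥ 2, a[j] depends only on (j - 2) mod 6. (339 - 2) mod 6 = 1, so a[339] = a[3] = 20.

20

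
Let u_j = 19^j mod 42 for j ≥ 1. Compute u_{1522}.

u_1 = 19,  u_2 = 25,  u_3 = 13,  u_4 = 37,  u_5 = 31,  u_6 = 1,  u_7 = 19.
The sequence repeats with period 6.
(1522 - 1) mod 6 = 3, so u_{1522} = u_4 = 37.

37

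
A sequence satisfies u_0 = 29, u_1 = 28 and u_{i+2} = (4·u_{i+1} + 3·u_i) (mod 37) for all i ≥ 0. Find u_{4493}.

23

u_0 = 29; u_1 = 28; u_2 = 14; u_3 = 29; u_4 = 10; u_5 = 16; u_6 = 20; u_7 = 17; u_8 = 17; u_9 = 8; u_{10} = 9; u_{11} = 23; u_{12} = 8; u_{13} = 27; u_{14} = 21; u_{15} = 17; u_{16} = 20; u_{17} = 20; u_{18} = 29; u_{19} = 28.
Since (u_{18}, u_{19}) = (u_0, u_1) = (29, 28) (two consecutive terms determine the rest), the sequence is periodic with period 18.
So u_{4493} = u_{0 + ((4493-0) mod 18)} = u_{11} = 23.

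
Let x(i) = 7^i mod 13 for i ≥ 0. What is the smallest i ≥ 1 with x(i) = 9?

We have x(0) = 1, x(1) = 7, x(2) = 10, x(3) = 5, x(4) = 9, x(5) = 11, x(6) = 12, x(7) = 6, x(8) = 3, x(9) = 8, x(10) = 4, x(11) = 2, x(12) = 1.
Since x(12) = x(0) = 1, the sequence is periodic with period 12.
The value 9 first appears (with i ≥ 1) at x(4).

4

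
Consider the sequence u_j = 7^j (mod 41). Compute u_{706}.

u_1 = 7, u_2 = 8, u_3 = 15, u_4 = 23, u_5 = 38, u_6 = 20, u_7 = 17, u_8 = 37, u_9 = 13, u_{10} = 9, u_{11} = 22, u_{12} = 31, u_{13} = 12, u_{14} = 2, u_{15} = 14, u_{16} = 16, u_{17} = 30, u_{18} = 5, u_{19} = 35, u_{20} = 40, u_{21} = 34, u_{22} = 33, u_{23} = 26, u_{24} = 18, u_{25} = 3, u_{26} = 21, u_{27} = 24, u_{28} = 4, u_{29} = 28, u_{30} = 32, u_{31} = 19, u_{32} = 10, u_{33} = 29, u_{34} = 39, u_{35} = 27, u_{36} = 25, u_{37} = 11, u_{38} = 36, u_{39} = 6, u_{40} = 1, u_{41} = 7.
The sequence repeats with period 40.
So u_{706} = u_{1 + ((706-1) mod 40)} = u_{26} = 21.

21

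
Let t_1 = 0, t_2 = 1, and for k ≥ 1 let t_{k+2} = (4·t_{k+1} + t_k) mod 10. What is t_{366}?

Computing terms: t_1 = 0,  t_2 = 1,  t_3 = 4,  t_4 = 7,  t_5 = 2,  t_6 = 5,  t_7 = 2,  t_8 = 3,  t_9 = 4,  t_{10} = 9,  t_{11} = 0,  t_{12} = 9,  t_{13} = 6,  t_{14} = 3,  t_{15} = 8,  t_{16} = 5,  t_{17} = 8,  t_{18} = 7,  t_{19} = 6,  t_{20} = 1,  t_{21} = 0,  t_{22} = 1.
Since (t_{21}, t_{22}) = (t_1, t_2) = (0, 1) (two consecutive terms determine the rest), the sequence is periodic with period 20.
So t_{366} = t_{1 + ((366-1) mod 20)} = t_6 = 5.

5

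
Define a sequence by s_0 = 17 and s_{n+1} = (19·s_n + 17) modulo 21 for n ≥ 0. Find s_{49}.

4

Listing terms: s_0 = 17,  s_1 = 4,  s_2 = 9,  s_3 = 20,  s_4 = 19,  s_5 = 0,  s_6 = 17.
Since s_6 = s_0 = 17, the sequence is periodic with period 6.
(49 - 0) mod 6 = 1, so s_{49} = s_1 = 4.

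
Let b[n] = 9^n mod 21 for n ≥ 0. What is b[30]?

Listing terms: b[0] = 1,  b[1] = 9,  b[2] = 18,  b[3] = 15,  b[4] = 9.
Since b[4] = b[1] = 9, the sequence is eventually periodic: after a pre-period of length 1 it cycles with period 3.
For n ≥ 1, b[n] depends only on (n - 1) mod 3. (30 - 1) mod 3 = 2, so b[30] = b[3] = 15.

15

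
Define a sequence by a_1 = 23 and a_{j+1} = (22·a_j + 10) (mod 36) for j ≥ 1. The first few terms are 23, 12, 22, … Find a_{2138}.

6

Listing terms: a_1 = 23; a_2 = 12; a_3 = 22; a_4 = 26; a_5 = 6; a_6 = 34; a_7 = 2; a_8 = 18; a_9 = 10; a_{10} = 14; a_{11} = 30; a_{12} = 22.
Since a_{12} = a_3 = 22, the sequence is eventually periodic: after a pre-period of length 2 it cycles with period 9.
For j ≥ 3, a_j depends only on (j - 3) mod 9. (2138 - 3) mod 9 = 2, so a_{2138} = a_5 = 6.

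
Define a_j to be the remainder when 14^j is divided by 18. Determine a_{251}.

a_0 = 1; a_1 = 14; a_2 = 16; a_3 = 8; a_4 = 4; a_5 = 2; a_6 = 10; a_7 = 14.
Since a_7 = a_1 = 14, the sequence is eventually periodic: after a pre-period of length 1 it cycles with period 6.
For j ≥ 1, a_j depends only on (j - 1) mod 6. (251 - 1) mod 6 = 4, so a_{251} = a_5 = 2.

2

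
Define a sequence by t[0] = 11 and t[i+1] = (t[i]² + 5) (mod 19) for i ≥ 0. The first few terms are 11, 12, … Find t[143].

14

t[0] = 11; t[1] = 12; t[2] = 16; t[3] = 14; t[4] = 11.
Since t[4] = t[0] = 11, the sequence is periodic with period 4.
(143 - 0) mod 4 = 3, so t[143] = t[3] = 14.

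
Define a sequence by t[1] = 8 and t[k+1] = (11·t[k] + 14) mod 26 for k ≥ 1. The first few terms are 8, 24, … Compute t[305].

t[1] = 8,  t[2] = 24,  t[3] = 18,  t[4] = 4,  t[5] = 6,  t[6] = 2,  t[7] = 10,  t[8] = 20,  t[9] = 0,  t[10] = 14,  t[11] = 12,  t[12] = 16,  t[13] = 8.
Since t[13] = t[1] = 8, the sequence is periodic with period 12.
(305 - 1) mod 12 = 4, so t[305] = t[5] = 6.

6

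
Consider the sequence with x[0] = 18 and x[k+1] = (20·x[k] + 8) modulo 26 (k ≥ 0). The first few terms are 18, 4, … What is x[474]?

We have x[0] = 18, x[1] = 4, x[2] = 10, x[3] = 0, x[4] = 8, x[5] = 12, x[6] = 14, x[7] = 2, x[8] = 22, x[9] = 6, x[10] = 24, x[11] = 20, x[12] = 18.
The sequence repeats with period 12.
(474 - 0) mod 12 = 6, so x[474] = x[6] = 14.

14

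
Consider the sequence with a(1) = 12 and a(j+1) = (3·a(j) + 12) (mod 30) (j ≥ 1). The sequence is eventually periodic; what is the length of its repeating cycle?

4

a(1) = 12; a(2) = 18; a(3) = 6; a(4) = 0; a(5) = 12.
Since a(5) = a(1) = 12, the sequence is periodic with period 4.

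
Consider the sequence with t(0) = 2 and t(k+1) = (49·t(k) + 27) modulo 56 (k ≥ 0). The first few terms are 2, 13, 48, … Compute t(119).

55

Computing terms: t(0) = 2, t(1) = 13, t(2) = 48, t(3) = 27, t(4) = 6, t(5) = 41, t(6) = 20, t(7) = 55, t(8) = 34, t(9) = 13.
Since t(9) = t(1) = 13, the sequence is eventually periodic: after a pre-period of length 1 it cycles with period 8.
For k ≥ 1, t(k) depends only on (k - 1) mod 8. (119 - 1) mod 8 = 6, so t(119) = t(7) = 55.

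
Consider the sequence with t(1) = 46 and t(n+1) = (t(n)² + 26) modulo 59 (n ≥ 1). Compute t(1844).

42

We have t(1) = 46; t(2) = 18; t(3) = 55; t(4) = 42; t(5) = 20; t(6) = 13; t(7) = 18.
Since t(7) = t(2) = 18, the sequence is eventually periodic: after a pre-period of length 1 it cycles with period 5.
For n ≥ 2, t(n) depends only on (n - 2) mod 5. (1844 - 2) mod 5 = 2, so t(1844) = t(4) = 42.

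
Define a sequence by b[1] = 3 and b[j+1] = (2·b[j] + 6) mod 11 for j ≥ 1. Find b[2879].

We have b[1] = 3; b[2] = 1; b[3] = 8; b[4] = 0; b[5] = 6; b[6] = 7; b[7] = 9; b[8] = 2; b[9] = 10; b[10] = 4; b[11] = 3.
Since b[11] = b[1] = 3, the sequence is periodic with period 10.
(2879 - 1) mod 10 = 8, so b[2879] = b[9] = 10.

10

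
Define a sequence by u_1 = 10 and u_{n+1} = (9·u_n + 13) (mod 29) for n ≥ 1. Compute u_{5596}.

21

Computing terms: u_1 = 10; u_2 = 16; u_3 = 12; u_4 = 5; u_5 = 0; u_6 = 13; u_7 = 14; u_8 = 23; u_9 = 17; u_{10} = 21; u_{11} = 28; u_{12} = 4; u_{13} = 20; u_{14} = 19; u_{15} = 10.
Since u_{15} = u_1 = 10, the sequence is periodic with period 14.
So u_{5596} = u_{1 + ((5596-1) mod 14)} = u_{10} = 21.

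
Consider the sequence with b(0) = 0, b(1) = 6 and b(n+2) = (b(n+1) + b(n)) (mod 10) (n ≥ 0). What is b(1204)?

8

Listing terms: b(0) = 0; b(1) = 6; b(2) = 6; b(3) = 2; b(4) = 8; b(5) = 0; b(6) = 8; b(7) = 8; b(8) = 6; b(9) = 4; b(10) = 0; b(11) = 4; b(12) = 4; b(13) = 8; b(14) = 2; b(15) = 0; b(16) = 2; b(17) = 2; b(18) = 4; b(19) = 6; b(20) = 0; b(21) = 6.
The sequence repeats with period 20.
(1204 - 0) mod 20 = 4, so b(1204) = b(4) = 8.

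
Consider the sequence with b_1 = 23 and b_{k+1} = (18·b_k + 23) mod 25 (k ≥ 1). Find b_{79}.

b_1 = 23; b_2 = 12; b_3 = 14; b_4 = 0; b_5 = 23.
Since b_5 = b_1 = 23, the sequence is periodic with period 4.
So b_{79} = b_{1 + ((79-1) mod 4)} = b_3 = 14.

14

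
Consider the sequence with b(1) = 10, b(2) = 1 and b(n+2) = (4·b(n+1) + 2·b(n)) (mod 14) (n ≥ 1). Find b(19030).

12

Listing terms: b(1) = 10,  b(2) = 1,  b(3) = 10,  b(4) = 0,  b(5) = 6,  b(6) = 10,  b(7) = 10,  b(8) = 4,  b(9) = 8,  b(10) = 12,  b(11) = 8,  b(12) = 0,  b(13) = 2,  b(14) = 8,  b(15) = 8,  b(16) = 6,  b(17) = 12,  b(18) = 4,  b(19) = 12,  b(20) = 0,  b(21) = 10,  b(22) = 12,  b(23) = 12,  b(24) = 2,  b(25) = 4,  b(26) = 6,  b(27) = 4,  b(28) = 0,  b(29) = 8,  b(30) = 4,  b(31) = 4,  b(32) = 10,  b(33) = 6,  b(34) = 2,  b(35) = 6,  b(36) = 0,  b(37) = 12,  b(38) = 6,  b(39) = 6,  b(40) = 8,  b(41) = 2,  b(42) = 10,  b(43) = 2,  b(44) = 0,  b(45) = 4,  b(46) = 2,  b(47) = 2,  b(48) = 12,  b(49) = 10,  b(50) = 8,  b(51) = 10,  b(52) = 0.
Since (b(51), b(52)) = (b(3), b(4)) = (10, 0) (two consecutive terms determine the rest), the sequence is eventually periodic: after a pre-period of length 2 it cycles with period 48.
For n ≥ 3, b(n) depends only on (n - 3) mod 48. (19030 - 3) mod 48 = 19, so b(19030) = b(22) = 12.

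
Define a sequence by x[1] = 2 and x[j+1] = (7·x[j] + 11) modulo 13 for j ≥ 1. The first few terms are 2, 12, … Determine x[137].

11

We have x[1] = 2,  x[2] = 12,  x[3] = 4,  x[4] = 0,  x[5] = 11,  x[6] = 10,  x[7] = 3,  x[8] = 6,  x[9] = 1,  x[10] = 5,  x[11] = 7,  x[12] = 8,  x[13] = 2.
Since x[13] = x[1] = 2, the sequence is periodic with period 12.
So x[137] = x[1 + ((137-1) mod 12)] = x[5] = 11.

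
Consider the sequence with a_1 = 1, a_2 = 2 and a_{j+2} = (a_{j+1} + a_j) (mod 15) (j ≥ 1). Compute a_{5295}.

Listing terms: a_1 = 1, a_2 = 2, a_3 = 3, a_4 = 5, a_5 = 8, a_6 = 13, a_7 = 6, a_8 = 4, a_9 = 10, a_{10} = 14, a_{11} = 9, a_{12} = 8, a_{13} = 2, a_{14} = 10, a_{15} = 12, a_{16} = 7, a_{17} = 4, a_{18} = 11, a_{19} = 0, a_{20} = 11, a_{21} = 11, a_{22} = 7, a_{23} = 3, a_{24} = 10, a_{25} = 13, a_{26} = 8, a_{27} = 6, a_{28} = 14, a_{29} = 5, a_{30} = 4, a_{31} = 9, a_{32} = 13, a_{33} = 7, a_{34} = 5, a_{35} = 12, a_{36} = 2, a_{37} = 14, a_{38} = 1, a_{39} = 0, a_{40} = 1, a_{41} = 1, a_{42} = 2.
Since (a_{41}, a_{42}) = (a_1, a_2) = (1, 2) (two consecutive terms determine the rest), the sequence is periodic with period 40.
(5295 - 1) mod 40 = 14, so a_{5295} = a_{15} = 12.

12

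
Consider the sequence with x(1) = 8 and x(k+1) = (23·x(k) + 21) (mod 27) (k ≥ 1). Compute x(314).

x(1) = 8; x(2) = 16; x(3) = 11; x(4) = 4; x(5) = 5; x(6) = 1; x(7) = 17; x(8) = 7; x(9) = 20; x(10) = 22; x(11) = 14; x(12) = 19; x(13) = 26; x(14) = 25; x(15) = 2; x(16) = 13; x(17) = 23; x(18) = 10; x(19) = 8.
Since x(19) = x(1) = 8, the sequence is periodic with period 18.
So x(314) = x(1 + ((314-1) mod 18)) = x(8) = 7.

7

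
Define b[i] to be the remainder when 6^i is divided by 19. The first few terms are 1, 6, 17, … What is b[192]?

We have b[0] = 1; b[1] = 6; b[2] = 17; b[3] = 7; b[4] = 4; b[5] = 5; b[6] = 11; b[7] = 9; b[8] = 16; b[9] = 1.
Since b[9] = b[0] = 1, the sequence is periodic with period 9.
(192 - 0) mod 9 = 3, so b[192] = b[3] = 7.

7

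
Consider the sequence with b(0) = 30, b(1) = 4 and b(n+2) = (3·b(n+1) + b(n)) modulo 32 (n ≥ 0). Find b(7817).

Listing terms: b(0) = 30; b(1) = 4; b(2) = 10; b(3) = 2; b(4) = 16; b(5) = 18; b(6) = 6; b(7) = 4; b(8) = 18; b(9) = 26; b(10) = 0; b(11) = 26; b(12) = 14; b(13) = 4; b(14) = 26; b(15) = 18; b(16) = 16; b(17) = 2; b(18) = 22; b(19) = 4; b(20) = 2; b(21) = 10; b(22) = 0; b(23) = 10; b(24) = 30; b(25) = 4.
The sequence repeats with period 24.
So b(7817) = b(0 + ((7817-0) mod 24)) = b(17) = 2.

2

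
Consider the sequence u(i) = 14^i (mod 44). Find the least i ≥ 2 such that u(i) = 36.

6

Computing terms: u(1) = 14,  u(2) = 20,  u(3) = 16,  u(4) = 4,  u(5) = 12,  u(6) = 36,  u(7) = 20.
Since u(7) = u(2) = 20, the sequence is eventually periodic: after a pre-period of length 1 it cycles with period 5.
The value 36 first appears (with i ≥ 2) at u(6).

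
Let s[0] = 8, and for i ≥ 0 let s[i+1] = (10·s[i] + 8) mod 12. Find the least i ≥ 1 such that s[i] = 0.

Listing terms: s[0] = 8,  s[1] = 4,  s[2] = 0,  s[3] = 8.
The sequence repeats with period 3.
The value 0 first appears (with i ≥ 1) at s[2].

2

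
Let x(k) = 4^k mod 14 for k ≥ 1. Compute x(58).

4

x(1) = 4, x(2) = 2, x(3) = 8, x(4) = 4.
The sequence repeats with period 3.
(58 - 1) mod 3 = 0, so x(58) = x(1) = 4.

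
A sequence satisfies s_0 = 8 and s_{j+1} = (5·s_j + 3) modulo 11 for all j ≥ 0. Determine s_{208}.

4

We have s_0 = 8; s_1 = 10; s_2 = 9; s_3 = 4; s_4 = 1; s_5 = 8.
The sequence repeats with period 5.
So s_{208} = s_{0 + ((208-0) mod 5)} = s_3 = 4.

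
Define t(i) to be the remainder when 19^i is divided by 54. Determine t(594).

t(1) = 19, t(2) = 37, t(3) = 1, t(4) = 19.
The sequence repeats with period 3.
So t(594) = t(1 + ((594-1) mod 3)) = t(3) = 1.

1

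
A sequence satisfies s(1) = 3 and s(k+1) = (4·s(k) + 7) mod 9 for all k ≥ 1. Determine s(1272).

s(1) = 3,  s(2) = 1,  s(3) = 2,  s(4) = 6,  s(5) = 4,  s(6) = 5,  s(7) = 0,  s(8) = 7,  s(9) = 8,  s(10) = 3.
Since s(10) = s(1) = 3, the sequence is periodic with period 9.
(1272 - 1) mod 9 = 2, so s(1272) = s(3) = 2.

2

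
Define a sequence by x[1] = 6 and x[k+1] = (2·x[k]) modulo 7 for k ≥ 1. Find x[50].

5

Listing terms: x[1] = 6; x[2] = 5; x[3] = 3; x[4] = 6.
Since x[4] = x[1] = 6, the sequence is periodic with period 3.
So x[50] = x[1 + ((50-1) mod 3)] = x[2] = 5.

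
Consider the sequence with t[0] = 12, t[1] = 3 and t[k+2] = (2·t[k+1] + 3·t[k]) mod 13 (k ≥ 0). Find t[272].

3

Listing terms: t[0] = 12, t[1] = 3, t[2] = 3, t[3] = 2, t[4] = 0, t[5] = 6, t[6] = 12, t[7] = 3.
The sequence repeats with period 6.
(272 - 0) mod 6 = 2, so t[272] = t[2] = 3.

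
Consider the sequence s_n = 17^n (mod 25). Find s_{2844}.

21

We have s_0 = 1; s_1 = 17; s_2 = 14; s_3 = 13; s_4 = 21; s_5 = 7; s_6 = 19; s_7 = 23; s_8 = 16; s_9 = 22; s_{10} = 24; s_{11} = 8; s_{12} = 11; s_{13} = 12; s_{14} = 4; s_{15} = 18; s_{16} = 6; s_{17} = 2; s_{18} = 9; s_{19} = 3; s_{20} = 1.
Since s_{20} = s_0 = 1, the sequence is periodic with period 20.
So s_{2844} = s_{0 + ((2844-0) mod 20)} = s_4 = 21.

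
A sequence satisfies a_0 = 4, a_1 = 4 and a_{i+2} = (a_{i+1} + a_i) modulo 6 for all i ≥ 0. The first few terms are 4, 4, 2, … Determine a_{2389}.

We have a_0 = 4; a_1 = 4; a_2 = 2; a_3 = 0; a_4 = 2; a_5 = 2; a_6 = 4; a_7 = 0; a_8 = 4; a_9 = 4.
Since (a_8, a_9) = (a_0, a_1) = (4, 4) (two consecutive terms determine the rest), the sequence is periodic with period 8.
(2389 - 0) mod 8 = 5, so a_{2389} = a_5 = 2.

2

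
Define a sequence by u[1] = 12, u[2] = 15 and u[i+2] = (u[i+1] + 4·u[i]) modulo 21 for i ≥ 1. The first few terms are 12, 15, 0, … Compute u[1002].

12

Listing terms: u[1] = 12; u[2] = 15; u[3] = 0; u[4] = 18; u[5] = 18; u[6] = 6; u[7] = 15; u[8] = 18; u[9] = 15; u[10] = 3; u[11] = 0; u[12] = 12; u[13] = 12; u[14] = 18; u[15] = 3; u[16] = 12; u[17] = 3; u[18] = 9; u[19] = 0; u[20] = 15; u[21] = 15; u[22] = 12; u[23] = 9; u[24] = 15; u[25] = 9; u[26] = 6; u[27] = 0; u[28] = 3; u[29] = 3; u[30] = 15; u[31] = 6; u[32] = 3; u[33] = 6; u[34] = 18; u[35] = 0; u[36] = 9; u[37] = 9; u[38] = 3; u[39] = 18; u[40] = 9; u[41] = 18; u[42] = 12; u[43] = 0; u[44] = 6; u[45] = 6; u[46] = 9; u[47] = 12; u[48] = 6; u[49] = 12; u[50] = 15.
Since (u[49], u[50]) = (u[1], u[2]) = (12, 15) (two consecutive terms determine the rest), the sequence is periodic with period 48.
(1002 - 1) mod 48 = 41, so u[1002] = u[42] = 12.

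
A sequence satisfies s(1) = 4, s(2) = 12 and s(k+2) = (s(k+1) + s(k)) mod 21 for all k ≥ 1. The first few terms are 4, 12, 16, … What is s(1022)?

12

Computing terms: s(1) = 4,  s(2) = 12,  s(3) = 16,  s(4) = 7,  s(5) = 2,  s(6) = 9,  s(7) = 11,  s(8) = 20,  s(9) = 10,  s(10) = 9,  s(11) = 19,  s(12) = 7,  s(13) = 5,  s(14) = 12,  s(15) = 17,  s(16) = 8,  s(17) = 4,  s(18) = 12.
Since (s(17), s(18)) = (s(1), s(2)) = (4, 12) (two consecutive terms determine the rest), the sequence is periodic with period 16.
(1022 - 1) mod 16 = 13, so s(1022) = s(14) = 12.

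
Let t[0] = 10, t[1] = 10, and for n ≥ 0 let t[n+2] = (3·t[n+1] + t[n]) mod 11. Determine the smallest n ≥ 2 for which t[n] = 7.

2

We have t[0] = 10,  t[1] = 10,  t[2] = 7,  t[3] = 9,  t[4] = 1,  t[5] = 1,  t[6] = 4,  t[7] = 2,  t[8] = 10,  t[9] = 10.
Since (t[8], t[9]) = (t[0], t[1]) = (10, 10) (two consecutive terms determine the rest), the sequence is periodic with period 8.
The value 7 first appears (with n ≥ 2) at t[2].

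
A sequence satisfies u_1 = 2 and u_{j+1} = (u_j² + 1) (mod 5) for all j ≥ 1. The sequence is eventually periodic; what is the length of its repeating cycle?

3

u_1 = 2, u_2 = 0, u_3 = 1, u_4 = 2.
Since u_4 = u_1 = 2, the sequence is periodic with period 3.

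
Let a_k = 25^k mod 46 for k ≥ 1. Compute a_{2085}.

Listing terms: a_1 = 25,  a_2 = 27,  a_3 = 31,  a_4 = 39,  a_5 = 9,  a_6 = 41,  a_7 = 13,  a_8 = 3,  a_9 = 29,  a_{10} = 35,  a_{11} = 1,  a_{12} = 25.
Since a_{12} = a_1 = 25, the sequence is periodic with period 11.
So a_{2085} = a_{1 + ((2085-1) mod 11)} = a_6 = 41.

41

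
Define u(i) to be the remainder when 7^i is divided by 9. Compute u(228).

1

Listing terms: u(0) = 1, u(1) = 7, u(2) = 4, u(3) = 1.
Since u(3) = u(0) = 1, the sequence is periodic with period 3.
(228 - 0) mod 3 = 0, so u(228) = u(0) = 1.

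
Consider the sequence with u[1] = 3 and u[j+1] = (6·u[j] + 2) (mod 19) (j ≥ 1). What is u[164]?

Listing terms: u[1] = 3; u[2] = 1; u[3] = 8; u[4] = 12; u[5] = 17; u[6] = 9; u[7] = 18; u[8] = 15; u[9] = 16; u[10] = 3.
The sequence repeats with period 9.
(164 - 1) mod 9 = 1, so u[164] = u[2] = 1.

1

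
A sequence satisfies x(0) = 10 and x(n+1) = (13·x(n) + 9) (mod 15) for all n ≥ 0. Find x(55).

7

Listing terms: x(0) = 10,  x(1) = 4,  x(2) = 1,  x(3) = 7,  x(4) = 10.
Since x(4) = x(0) = 10, the sequence is periodic with period 4.
So x(55) = x(0 + ((55-0) mod 4)) = x(3) = 7.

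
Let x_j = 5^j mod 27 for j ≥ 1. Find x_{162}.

1

Computing terms: x_1 = 5, x_2 = 25, x_3 = 17, x_4 = 4, x_5 = 20, x_6 = 19, x_7 = 14, x_8 = 16, x_9 = 26, x_{10} = 22, x_{11} = 2, x_{12} = 10, x_{13} = 23, x_{14} = 7, x_{15} = 8, x_{16} = 13, x_{17} = 11, x_{18} = 1, x_{19} = 5.
The sequence repeats with period 18.
So x_{162} = x_{1 + ((162-1) mod 18)} = x_{18} = 1.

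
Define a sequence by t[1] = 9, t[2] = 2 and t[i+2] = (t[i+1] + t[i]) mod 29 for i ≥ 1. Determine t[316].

11

Computing terms: t[1] = 9; t[2] = 2; t[3] = 11; t[4] = 13; t[5] = 24; t[6] = 8; t[7] = 3; t[8] = 11; t[9] = 14; t[10] = 25; t[11] = 10; t[12] = 6; t[13] = 16; t[14] = 22; t[15] = 9; t[16] = 2.
The sequence repeats with period 14.
So t[316] = t[1 + ((316-1) mod 14)] = t[8] = 11.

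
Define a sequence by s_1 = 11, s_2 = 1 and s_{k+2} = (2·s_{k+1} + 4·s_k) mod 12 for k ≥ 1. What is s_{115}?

We have s_1 = 11; s_2 = 1; s_3 = 10; s_4 = 0; s_5 = 4; s_6 = 8; s_7 = 8; s_8 = 0; s_9 = 8; s_{10} = 4; s_{11} = 4; s_{12} = 0; s_{13} = 4.
Since (s_{12}, s_{13}) = (s_4, s_5) = (0, 4) (two consecutive terms determine the rest), the sequence is eventually periodic: after a pre-period of length 3 it cycles with period 8.
For k ≥ 4, s_k depends only on (k - 4) mod 8. (115 - 4) mod 8 = 7, so s_{115} = s_{11} = 4.

4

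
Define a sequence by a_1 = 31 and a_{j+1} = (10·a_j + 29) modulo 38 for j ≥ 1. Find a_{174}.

Computing terms: a_1 = 31; a_2 = 35; a_3 = 37; a_4 = 19; a_5 = 29; a_6 = 15; a_7 = 27; a_8 = 33; a_9 = 17; a_{10} = 9; a_{11} = 5; a_{12} = 3; a_{13} = 21; a_{14} = 11; a_{15} = 25; a_{16} = 13; a_{17} = 7; a_{18} = 23; a_{19} = 31.
Since a_{19} = a_1 = 31, the sequence is periodic with period 18.
So a_{174} = a_{1 + ((174-1) mod 18)} = a_{12} = 3.

3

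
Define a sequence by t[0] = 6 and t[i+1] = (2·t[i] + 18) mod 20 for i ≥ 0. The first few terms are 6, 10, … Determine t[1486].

t[0] = 6; t[1] = 10; t[2] = 18; t[3] = 14; t[4] = 6.
Since t[4] = t[0] = 6, the sequence is periodic with period 4.
(1486 - 0) mod 4 = 2, so t[1486] = t[2] = 18.

18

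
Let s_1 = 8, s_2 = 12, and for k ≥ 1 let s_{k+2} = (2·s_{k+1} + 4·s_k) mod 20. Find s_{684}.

0

Computing terms: s_1 = 8; s_2 = 12; s_3 = 16; s_4 = 0; s_5 = 4; s_6 = 8; s_7 = 12.
The sequence repeats with period 5.
(684 - 1) mod 5 = 3, so s_{684} = s_4 = 0.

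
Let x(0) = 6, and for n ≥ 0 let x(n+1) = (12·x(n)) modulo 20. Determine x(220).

16

Listing terms: x(0) = 6; x(1) = 12; x(2) = 4; x(3) = 8; x(4) = 16; x(5) = 12.
Since x(5) = x(1) = 12, the sequence is eventually periodic: after a pre-period of length 1 it cycles with period 4.
For n ≥ 1, x(n) depends only on (n - 1) mod 4. (220 - 1) mod 4 = 3, so x(220) = x(4) = 16.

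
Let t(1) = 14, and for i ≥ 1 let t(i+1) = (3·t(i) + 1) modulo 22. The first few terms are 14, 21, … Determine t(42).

Computing terms: t(1) = 14,  t(2) = 21,  t(3) = 20,  t(4) = 17,  t(5) = 8,  t(6) = 3,  t(7) = 10,  t(8) = 9,  t(9) = 6,  t(10) = 19,  t(11) = 14.
Since t(11) = t(1) = 14, the sequence is periodic with period 10.
(42 - 1) mod 10 = 1, so t(42) = t(2) = 21.

21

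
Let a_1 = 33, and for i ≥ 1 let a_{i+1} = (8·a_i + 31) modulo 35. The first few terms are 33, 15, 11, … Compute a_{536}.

14

We have a_1 = 33,  a_2 = 15,  a_3 = 11,  a_4 = 14,  a_5 = 3,  a_6 = 20,  a_7 = 16,  a_8 = 19,  a_9 = 8,  a_{10} = 25,  a_{11} = 21,  a_{12} = 24,  a_{13} = 13,  a_{14} = 30,  a_{15} = 26,  a_{16} = 29,  a_{17} = 18,  a_{18} = 0,  a_{19} = 31,  a_{20} = 34,  a_{21} = 23,  a_{22} = 5,  a_{23} = 1,  a_{24} = 4,  a_{25} = 28,  a_{26} = 10,  a_{27} = 6,  a_{28} = 9,  a_{29} = 33.
Since a_{29} = a_1 = 33, the sequence is periodic with period 28.
(536 - 1) mod 28 = 3, so a_{536} = a_4 = 14.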